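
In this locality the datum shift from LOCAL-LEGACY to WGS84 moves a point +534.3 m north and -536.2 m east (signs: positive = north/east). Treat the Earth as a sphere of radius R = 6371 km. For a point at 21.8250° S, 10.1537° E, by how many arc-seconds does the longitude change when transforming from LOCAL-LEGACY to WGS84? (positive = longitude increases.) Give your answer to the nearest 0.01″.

At latitude -21.8250°, cos φ = 0.928324.
One radian of longitude at latitude φ spans R cos φ, so Δλ = ΔE / (R cos φ) = -536.2 / (6371000 × 0.928324) = -9.0661e-05 rad = -18.700″.

Δλ = -18.70″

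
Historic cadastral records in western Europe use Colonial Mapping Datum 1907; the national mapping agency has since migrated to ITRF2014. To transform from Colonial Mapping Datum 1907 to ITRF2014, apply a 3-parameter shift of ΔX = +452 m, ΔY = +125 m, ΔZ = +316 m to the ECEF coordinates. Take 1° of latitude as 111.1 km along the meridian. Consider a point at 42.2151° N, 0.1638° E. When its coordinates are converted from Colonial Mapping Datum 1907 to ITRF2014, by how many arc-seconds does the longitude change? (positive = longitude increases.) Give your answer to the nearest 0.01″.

sin φ = 0.671916, cos φ = 0.740628, sin λ = 0.002859, cos λ = 0.999996.
East component: ΔE = −sin λ·ΔX + cos λ·ΔY = −(0.002859)(452) + (0.999996)(125) = 123.71 m.
1° of latitude spans 111100 m; at latitude φ, 1° of longitude spans that × cos φ = 82283.7 m, so Δλ = 123.71 / 82283.7 × 3600 = 5.412″.

Δλ = 5.41″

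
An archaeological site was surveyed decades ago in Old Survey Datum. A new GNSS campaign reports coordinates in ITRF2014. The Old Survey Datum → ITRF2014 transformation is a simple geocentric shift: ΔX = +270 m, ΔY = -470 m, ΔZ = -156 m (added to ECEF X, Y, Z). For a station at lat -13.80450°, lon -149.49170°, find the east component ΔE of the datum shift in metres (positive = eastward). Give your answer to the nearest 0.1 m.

ΔE = 542.0 m

The local east axis at (φ, λ) is (−sin λ, cos λ, 0), so ΔE = −sin(-149.49170°)·270 + cos(-149.49170°)·(-470) = 542.00 m.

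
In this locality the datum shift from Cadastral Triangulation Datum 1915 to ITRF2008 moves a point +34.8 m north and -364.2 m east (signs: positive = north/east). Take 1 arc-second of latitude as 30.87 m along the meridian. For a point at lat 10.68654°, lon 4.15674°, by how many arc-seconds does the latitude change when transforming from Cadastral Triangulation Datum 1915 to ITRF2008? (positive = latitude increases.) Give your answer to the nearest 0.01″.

1″ of latitude = 30.87 m, so Δφ = 34.8 / 30.87 = 1.127″.

Δφ = 1.13″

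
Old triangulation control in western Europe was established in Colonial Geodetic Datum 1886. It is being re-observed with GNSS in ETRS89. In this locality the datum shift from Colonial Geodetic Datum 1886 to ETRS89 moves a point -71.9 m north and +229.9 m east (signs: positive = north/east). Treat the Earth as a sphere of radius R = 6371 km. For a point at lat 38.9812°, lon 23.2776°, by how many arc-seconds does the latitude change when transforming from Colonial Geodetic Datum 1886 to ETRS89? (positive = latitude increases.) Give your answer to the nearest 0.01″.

Δφ = -2.33″

On a sphere of radius R, 1 rad of latitude = R, so Δφ = ΔN / R = -71.9 / 6371000 = -1.1286e-05 rad = -2.328″.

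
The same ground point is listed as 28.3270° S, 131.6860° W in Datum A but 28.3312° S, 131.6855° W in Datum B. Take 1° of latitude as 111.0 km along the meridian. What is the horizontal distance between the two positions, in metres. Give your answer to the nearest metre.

Δφ = -28.3312° − -28.3270° = -0.0042°; Δλ = -131.6855° − -131.6860° = +0.0005°.
ΔN = Δφ × 111000 = -466.2 m; ΔE = Δλ × 111000 × cos(-28.3270°) = +0.0005 × 111000 × 0.880254 = 48.9 m.
Distance = √(ΔE² + ΔN²) = √(48.9² + (-466.2)²) = 468.8 m.

469 m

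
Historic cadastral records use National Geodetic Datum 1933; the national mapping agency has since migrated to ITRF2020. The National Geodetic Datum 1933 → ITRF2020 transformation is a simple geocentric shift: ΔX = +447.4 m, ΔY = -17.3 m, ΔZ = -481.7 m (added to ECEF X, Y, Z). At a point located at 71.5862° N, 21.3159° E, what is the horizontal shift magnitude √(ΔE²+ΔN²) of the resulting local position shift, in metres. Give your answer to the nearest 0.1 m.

570.4 m

At φ = 71.5862°, λ = 21.3159°: sin φ = 0.948800, cos φ = 0.315878, sin λ = 0.363510, cos λ = 0.931590.
ΔE = −sin λ·ΔX + cos λ·ΔY = −(0.363510)·(447.4) + (0.931590)·(-17.3) = -178.75 m.
ΔN = −sin φ cos λ·ΔX − sin φ sin λ·ΔY + cos φ·ΔZ = −(0.948800)(0.931590)(447.4) − (0.948800)(0.363510)(-17.3) + (0.315878)(-481.7) = -541.65 m.
Horizontal magnitude = √(ΔE² + ΔN²) = √((-178.75)² + (-541.65)²) = 570.38 m.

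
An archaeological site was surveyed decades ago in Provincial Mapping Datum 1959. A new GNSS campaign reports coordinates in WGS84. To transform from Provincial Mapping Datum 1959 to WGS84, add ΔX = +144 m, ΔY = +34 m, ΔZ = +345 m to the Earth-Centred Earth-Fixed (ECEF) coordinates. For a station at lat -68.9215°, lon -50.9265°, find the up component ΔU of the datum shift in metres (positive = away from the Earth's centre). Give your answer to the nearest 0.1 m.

At φ = -68.9215°, λ = -50.9265°: sin φ = -0.933089, cos φ = 0.359647, sin λ = -0.776338, cos λ = 0.630317.
ΔU = cos φ cos λ·ΔX + cos φ sin λ·ΔY + sin φ·ΔZ = (0.359647)(0.630317)(144) + (0.359647)(-0.776338)(34) + (-0.933089)(345) = -298.77 m.

ΔU = -298.8 m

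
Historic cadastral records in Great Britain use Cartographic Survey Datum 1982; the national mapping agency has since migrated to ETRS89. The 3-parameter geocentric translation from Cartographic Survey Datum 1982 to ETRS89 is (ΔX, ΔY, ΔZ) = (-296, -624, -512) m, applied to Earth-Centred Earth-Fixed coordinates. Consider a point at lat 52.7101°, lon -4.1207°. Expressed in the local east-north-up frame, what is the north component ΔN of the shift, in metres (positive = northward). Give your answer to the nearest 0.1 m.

ΔN = -111.0 m

The local north axis is (−sin φ cos λ, −sin φ sin λ, cos φ), giving ΔN = 234.883 − 35.673 − 310.194 = -110.98 m.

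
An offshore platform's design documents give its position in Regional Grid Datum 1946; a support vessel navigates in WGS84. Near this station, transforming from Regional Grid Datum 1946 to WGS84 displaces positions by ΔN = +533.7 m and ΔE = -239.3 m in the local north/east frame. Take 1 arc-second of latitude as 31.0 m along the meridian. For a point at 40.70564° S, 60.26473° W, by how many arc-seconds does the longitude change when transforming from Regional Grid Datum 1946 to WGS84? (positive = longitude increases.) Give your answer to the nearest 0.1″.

At latitude -40.70564°, cos φ = 0.758070.
1″ of longitude at this latitude = 31.00 × cos φ = 23.5002 m, so Δλ = -239.3 / 23.5002 = -10.183″.

Δλ = -10.2″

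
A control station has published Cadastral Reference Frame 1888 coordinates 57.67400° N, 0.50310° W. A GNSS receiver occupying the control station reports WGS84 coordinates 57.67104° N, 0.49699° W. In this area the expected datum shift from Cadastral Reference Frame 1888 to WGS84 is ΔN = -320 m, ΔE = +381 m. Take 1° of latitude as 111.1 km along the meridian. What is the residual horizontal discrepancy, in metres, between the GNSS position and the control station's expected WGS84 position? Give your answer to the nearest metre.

Observed coordinate differences: Δφ = -0.00296°, Δλ = +0.00611°.
Converting to metres (1° lat = 111100 m, cos φ = 0.534736): observed ΔN = -328.9 m, observed ΔE = 363.0 m.
Subtracting the expected shift leaves a residual of -328.9 − (-320) = -8.9 m north and 363.0 − (381) = -18.0 m east.
Residual distance = √((-8.9)² + (-18.0)²) = 20.1 m.

20 m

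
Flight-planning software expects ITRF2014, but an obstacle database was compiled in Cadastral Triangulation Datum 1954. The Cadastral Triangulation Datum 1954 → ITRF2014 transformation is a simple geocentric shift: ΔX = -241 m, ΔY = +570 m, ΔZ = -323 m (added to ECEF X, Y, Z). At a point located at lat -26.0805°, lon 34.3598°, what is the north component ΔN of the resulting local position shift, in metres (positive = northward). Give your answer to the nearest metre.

The local north axis is (−sin φ cos λ, −sin φ sin λ, cos φ), giving ΔN = -87.464 + 141.431 − 290.111 = -236.14 m.

ΔN = -236 m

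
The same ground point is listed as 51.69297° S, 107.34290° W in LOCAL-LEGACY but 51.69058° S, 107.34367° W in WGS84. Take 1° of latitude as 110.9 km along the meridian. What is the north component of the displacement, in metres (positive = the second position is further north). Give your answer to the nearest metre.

ΔN = 265 m

Δφ = -51.69058° − -51.69297° = +0.00239°; Δλ = -107.34367° − -107.34290° = -0.00077°.
ΔN = Δφ × 110900 = 265.1 m; ΔE = Δλ × 110900 × cos(-51.69297°) = -0.00077 × 110900 × 0.619875 = -52.9 m.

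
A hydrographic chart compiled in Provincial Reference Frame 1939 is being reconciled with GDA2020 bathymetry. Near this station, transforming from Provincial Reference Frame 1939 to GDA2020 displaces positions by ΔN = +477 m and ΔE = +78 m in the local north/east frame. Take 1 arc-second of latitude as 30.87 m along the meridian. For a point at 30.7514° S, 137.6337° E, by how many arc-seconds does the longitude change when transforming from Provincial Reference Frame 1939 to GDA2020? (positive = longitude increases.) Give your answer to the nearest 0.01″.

Δλ = 2.94″

At latitude -30.7514°, cos φ = 0.859394.
1″ of longitude at this latitude = 30.87 × cos φ = 26.5295 m, so Δλ = 78.0 / 26.5295 = 2.940″.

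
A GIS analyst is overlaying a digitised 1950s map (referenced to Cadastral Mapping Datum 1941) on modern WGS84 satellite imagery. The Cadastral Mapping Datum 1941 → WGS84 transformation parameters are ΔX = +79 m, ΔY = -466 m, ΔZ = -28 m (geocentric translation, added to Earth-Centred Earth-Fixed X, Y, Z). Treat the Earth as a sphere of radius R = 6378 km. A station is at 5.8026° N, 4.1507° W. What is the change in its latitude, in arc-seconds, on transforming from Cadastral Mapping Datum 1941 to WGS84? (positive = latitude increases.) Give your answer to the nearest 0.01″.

sin φ = 0.101101, cos φ = 0.994876, sin λ = -0.072380, cos λ = 0.997377.
North component: ΔN = −sin φ cos λ·ΔX − sin φ sin λ·ΔY + cos φ·ΔZ = −(0.101101)(0.997377)(79) − (0.101101)(-0.072380)(-466) + (0.994876)(-28) = -39.23 m.
1° of latitude spans πR/180 = 111317 m, so Δφ = -39.23 / 111317 × 3600 = -1.269″.

Δφ = -1.27″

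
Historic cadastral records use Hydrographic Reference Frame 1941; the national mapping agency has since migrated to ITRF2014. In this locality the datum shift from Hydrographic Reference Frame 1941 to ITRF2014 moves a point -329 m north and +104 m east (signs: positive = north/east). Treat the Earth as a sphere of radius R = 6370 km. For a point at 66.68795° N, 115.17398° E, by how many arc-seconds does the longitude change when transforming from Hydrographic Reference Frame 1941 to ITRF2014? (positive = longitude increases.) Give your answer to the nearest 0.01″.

At latitude 66.68795°, cos φ = 0.395739.
One radian of longitude at latitude φ spans R cos φ, so Δλ = ΔE / (R cos φ) = 104.0 / (6370000 × 0.395739) = 4.1256e-05 rad = 8.510″.

Δλ = 8.51″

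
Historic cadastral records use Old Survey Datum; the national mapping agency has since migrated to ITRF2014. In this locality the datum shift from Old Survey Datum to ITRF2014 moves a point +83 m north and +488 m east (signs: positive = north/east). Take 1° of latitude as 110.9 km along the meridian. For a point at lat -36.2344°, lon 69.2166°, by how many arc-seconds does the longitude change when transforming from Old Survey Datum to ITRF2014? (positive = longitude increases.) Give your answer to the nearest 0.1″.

Δλ = 19.6″

At latitude -36.2344°, cos φ = 0.806606.
1° of longitude at this latitude = 110.9 × cos φ = 89.45 km, so Δλ = 488.0 / 89452.6 = 0.0054554° = 19.639″.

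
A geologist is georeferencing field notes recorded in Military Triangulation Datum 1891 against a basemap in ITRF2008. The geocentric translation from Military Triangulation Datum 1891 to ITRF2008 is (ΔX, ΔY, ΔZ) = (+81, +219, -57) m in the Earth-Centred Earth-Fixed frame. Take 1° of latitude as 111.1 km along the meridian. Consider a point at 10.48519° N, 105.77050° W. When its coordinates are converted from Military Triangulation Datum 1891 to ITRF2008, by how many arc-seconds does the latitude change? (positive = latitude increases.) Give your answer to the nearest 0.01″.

Δφ = -0.44″

sin φ = 0.181981, cos φ = 0.983302, sin λ = -0.962358, cos λ = -0.271785.
North component: ΔN = −sin φ cos λ·ΔX − sin φ sin λ·ΔY + cos φ·ΔZ = −(0.181981)(-0.271785)(81) − (0.181981)(-0.962358)(219) + (0.983302)(-57) = -13.69 m.
1° of latitude spans 111100 m, so Δφ = -13.69 / 111100 × 3600 = -0.444″.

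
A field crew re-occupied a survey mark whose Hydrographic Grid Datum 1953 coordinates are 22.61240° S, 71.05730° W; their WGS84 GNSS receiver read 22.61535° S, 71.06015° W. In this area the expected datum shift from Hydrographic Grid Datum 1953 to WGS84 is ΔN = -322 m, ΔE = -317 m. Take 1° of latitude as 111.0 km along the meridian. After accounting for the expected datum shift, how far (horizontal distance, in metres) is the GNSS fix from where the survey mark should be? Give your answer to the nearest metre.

Observed coordinate differences: Δφ = -0.00295°, Δλ = -0.00285°.
Converting to metres (1° lat = 111000 m, cos φ = 0.923127): observed ΔN = -327.4 m, observed ΔE = -292.0 m.
Subtracting the expected shift leaves a residual of -327.4 − (-322) = -5.4 m north and -292.0 − (-317) = 25.0 m east.
Residual distance = √((-5.4)² + 25.0²) = 25.6 m.

26 m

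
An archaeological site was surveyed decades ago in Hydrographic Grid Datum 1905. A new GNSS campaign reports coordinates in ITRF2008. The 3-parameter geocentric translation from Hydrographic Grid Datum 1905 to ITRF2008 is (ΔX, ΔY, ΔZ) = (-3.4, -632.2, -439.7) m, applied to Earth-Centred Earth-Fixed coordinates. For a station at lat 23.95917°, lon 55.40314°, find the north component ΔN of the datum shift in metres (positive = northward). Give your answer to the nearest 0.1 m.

ΔN = -189.7 m

At φ = 23.95917°, λ = 55.40314°: sin φ = 0.406086, cos φ = 0.913835, sin λ = 0.823167, cos λ = 0.567799.
ΔN = −sin φ cos λ·ΔX − sin φ sin λ·ΔY + cos φ·ΔZ = −(0.406086)(0.567799)(-3.4) − (0.406086)(0.823167)(-632.2) + (0.913835)(-439.7) = -189.70 m.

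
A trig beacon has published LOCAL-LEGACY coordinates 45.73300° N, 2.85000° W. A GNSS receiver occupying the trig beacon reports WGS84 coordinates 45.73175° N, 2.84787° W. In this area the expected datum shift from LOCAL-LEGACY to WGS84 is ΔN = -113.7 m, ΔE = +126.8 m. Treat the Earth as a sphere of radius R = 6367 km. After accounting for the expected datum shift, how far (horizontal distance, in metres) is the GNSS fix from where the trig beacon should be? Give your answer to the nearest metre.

Observed coordinate differences: Δφ = -0.00125°, Δλ = +0.00213°.
Converting to metres (1° lat = 111125 m, cos φ = 0.698003): observed ΔN = -138.9 m, observed ΔE = 165.2 m.
Subtracting the expected shift leaves a residual of -138.9 − (-113.7) = -25.2 m north and 165.2 − (126.8) = 38.4 m east.
Residual distance = √((-25.2)² + 38.4²) = 45.9 m.

46 m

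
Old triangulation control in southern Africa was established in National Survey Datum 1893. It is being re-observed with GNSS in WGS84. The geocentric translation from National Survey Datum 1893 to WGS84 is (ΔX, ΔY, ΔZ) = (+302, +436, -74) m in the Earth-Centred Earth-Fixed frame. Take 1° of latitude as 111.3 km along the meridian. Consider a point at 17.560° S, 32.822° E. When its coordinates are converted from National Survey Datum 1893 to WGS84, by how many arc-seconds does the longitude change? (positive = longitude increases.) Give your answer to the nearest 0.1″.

sin φ = -0.301704, cos φ = 0.953402, sin λ = 0.542031, cos λ = 0.840359.
East component: ΔE = −sin λ·ΔX + cos λ·ΔY = −(0.542031)(302) + (0.840359)(436) = 202.70 m.
1° of latitude spans 111300 m; at latitude φ, 1° of longitude spans that × cos φ = 106113.6 m, so Δλ = 202.70 / 106113.6 × 3600 = 6.877″.

Δλ = 6.9″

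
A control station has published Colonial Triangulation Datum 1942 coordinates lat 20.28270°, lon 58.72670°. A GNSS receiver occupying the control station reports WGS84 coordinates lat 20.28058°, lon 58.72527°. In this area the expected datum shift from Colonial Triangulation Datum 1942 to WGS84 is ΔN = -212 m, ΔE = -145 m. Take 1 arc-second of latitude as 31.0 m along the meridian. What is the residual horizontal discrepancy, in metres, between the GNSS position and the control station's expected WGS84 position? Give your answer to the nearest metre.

Observed coordinate differences: Δφ = -0.00212°, Δλ = -0.00143°.
Converting to metres (1° lat = 111600 m, cos φ = 0.937994): observed ΔN = -236.6 m, observed ΔE = -149.7 m.
Subtracting the expected shift leaves a residual of -236.6 − (-212) = -24.6 m north and -149.7 − (-145) = -4.7 m east.
Residual distance = √((-24.6)² + (-4.7)²) = 25.0 m.

25 m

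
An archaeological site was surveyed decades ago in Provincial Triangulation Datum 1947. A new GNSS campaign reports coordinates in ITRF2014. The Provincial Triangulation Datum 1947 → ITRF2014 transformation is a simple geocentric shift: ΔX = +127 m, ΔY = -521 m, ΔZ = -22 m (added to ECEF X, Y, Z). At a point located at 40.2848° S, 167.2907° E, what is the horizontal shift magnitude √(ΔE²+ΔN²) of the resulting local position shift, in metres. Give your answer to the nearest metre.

510 m

The local east axis at (φ, λ) is (−sin λ, cos λ, 0), so ΔE = −sin(167.2907°)·127 + cos(167.2907°)·(-521) = 480.29 m.
The local north axis is (−sin φ cos λ, −sin φ sin λ, cos φ), giving ΔN = -80.105 − 74.113 − 16.782 = -171.00 m.
Horizontal magnitude = √(ΔE² + ΔN²) = √(480.29² + (-171.00)²) = 509.83 m.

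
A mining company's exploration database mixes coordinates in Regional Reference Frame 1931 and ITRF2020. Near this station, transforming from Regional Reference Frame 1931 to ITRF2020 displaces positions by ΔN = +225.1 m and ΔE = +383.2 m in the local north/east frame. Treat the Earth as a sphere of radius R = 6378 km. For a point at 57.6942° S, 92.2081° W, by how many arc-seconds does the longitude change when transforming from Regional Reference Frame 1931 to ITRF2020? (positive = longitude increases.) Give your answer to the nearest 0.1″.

At latitude -57.6942°, cos φ = 0.534438.
One radian of longitude at latitude φ spans R cos φ, so Δλ = ΔE / (R cos φ) = 383.2 / (6378000 × 0.534438) = 1.1242e-04 rad = 23.188″.

Δλ = 23.2″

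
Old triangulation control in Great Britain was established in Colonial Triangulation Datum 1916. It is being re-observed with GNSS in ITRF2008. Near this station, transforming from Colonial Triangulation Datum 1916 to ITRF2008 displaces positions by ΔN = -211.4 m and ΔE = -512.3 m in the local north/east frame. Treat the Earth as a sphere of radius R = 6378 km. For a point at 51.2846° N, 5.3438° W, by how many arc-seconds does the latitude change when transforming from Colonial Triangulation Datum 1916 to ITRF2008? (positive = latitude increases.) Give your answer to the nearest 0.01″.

Δφ = -6.84″

On a sphere of radius R, 1 rad of latitude = R, so Δφ = ΔN / R = -211.4 / 6378000 = -3.3145e-05 rad = -6.837″.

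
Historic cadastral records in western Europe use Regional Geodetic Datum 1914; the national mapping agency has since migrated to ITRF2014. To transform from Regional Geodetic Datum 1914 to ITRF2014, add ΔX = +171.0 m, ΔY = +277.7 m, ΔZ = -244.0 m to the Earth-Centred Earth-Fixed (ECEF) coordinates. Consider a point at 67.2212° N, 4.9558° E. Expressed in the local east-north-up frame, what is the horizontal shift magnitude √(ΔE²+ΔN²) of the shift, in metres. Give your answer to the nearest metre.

The local east axis at (φ, λ) is (−sin λ, cos λ, 0), so ΔE = −sin(4.9558°)·171.0 + cos(4.9558°)·277.7 = 261.89 m.
The local north axis is (−sin φ cos λ, −sin φ sin λ, cos φ), giving ΔN = -157.074 − 22.119 − 94.471 = -273.66 m.
Horizontal magnitude = √(ΔE² + ΔN²) = √(261.89² + (-273.66)²) = 378.78 m.

379 m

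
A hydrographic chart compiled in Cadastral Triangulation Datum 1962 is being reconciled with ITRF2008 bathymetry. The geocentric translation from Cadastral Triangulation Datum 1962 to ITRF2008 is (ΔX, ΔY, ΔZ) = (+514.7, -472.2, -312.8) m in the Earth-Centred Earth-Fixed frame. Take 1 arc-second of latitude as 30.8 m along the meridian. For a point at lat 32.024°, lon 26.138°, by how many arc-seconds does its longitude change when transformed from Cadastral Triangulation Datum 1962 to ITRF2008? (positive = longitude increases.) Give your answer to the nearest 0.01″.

sin φ = 0.530274, cos φ = 0.847826, sin λ = 0.440535, cos λ = 0.897736.
East component: ΔE = −sin λ·ΔX + cos λ·ΔY = −(0.440535)(514.7) + (0.897736)(-472.2) = -650.65 m.
1° of latitude spans 3600 × 30.80 = 110880 m; at latitude φ, 1° of longitude spans that × cos φ = 94007.0 m, so Δλ = -650.65 / 94007.0 × 3600 = -24.917″.

Δλ = -24.92″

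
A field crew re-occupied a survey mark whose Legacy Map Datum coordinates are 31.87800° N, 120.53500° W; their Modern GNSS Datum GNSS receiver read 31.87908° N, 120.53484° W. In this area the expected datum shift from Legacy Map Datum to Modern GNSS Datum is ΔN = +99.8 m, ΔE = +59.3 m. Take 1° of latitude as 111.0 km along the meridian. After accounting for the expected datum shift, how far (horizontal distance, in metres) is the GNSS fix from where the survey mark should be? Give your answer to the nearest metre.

49 m

Observed coordinate differences: Δφ = +0.00108°, Δλ = +0.00016°.
Converting to metres (1° lat = 111000 m, cos φ = 0.849175): observed ΔN = 119.9 m, observed ΔE = 15.1 m.
Subtracting the expected shift leaves a residual of 119.9 − (99.8) = 20.1 m north and 15.1 − (59.3) = -44.2 m east.
Residual distance = √(20.1² + (-44.2)²) = 48.6 m.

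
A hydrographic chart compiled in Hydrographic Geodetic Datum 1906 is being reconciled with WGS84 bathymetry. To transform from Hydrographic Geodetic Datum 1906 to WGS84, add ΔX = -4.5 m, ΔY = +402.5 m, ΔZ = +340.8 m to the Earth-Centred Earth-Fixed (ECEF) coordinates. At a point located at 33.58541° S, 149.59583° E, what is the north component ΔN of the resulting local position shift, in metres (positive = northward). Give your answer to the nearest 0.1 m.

ΔN = 398.7 m

At φ = -33.58541°, λ = 149.59583°: sin φ = -0.553179, cos φ = 0.833062, sin λ = 0.506097, cos λ = -0.862477.
ΔN = −sin φ cos λ·ΔX − sin φ sin λ·ΔY + cos φ·ΔZ = −(-0.553179)(-0.862477)(-4.5) − (-0.553179)(0.506097)(402.5) + (0.833062)(340.8) = 398.74 m.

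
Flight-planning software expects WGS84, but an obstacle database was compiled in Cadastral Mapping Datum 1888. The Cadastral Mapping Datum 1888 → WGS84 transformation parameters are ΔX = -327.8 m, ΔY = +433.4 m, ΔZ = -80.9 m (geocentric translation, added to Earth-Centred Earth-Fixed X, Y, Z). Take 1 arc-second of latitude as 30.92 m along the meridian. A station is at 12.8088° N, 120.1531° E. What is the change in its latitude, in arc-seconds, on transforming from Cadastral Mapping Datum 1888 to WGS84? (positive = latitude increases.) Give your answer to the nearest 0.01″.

Δφ = -6.42″

sin φ = 0.221698, cos φ = 0.975115, sin λ = 0.864686, cos λ = -0.502312.
North component: ΔN = −sin φ cos λ·ΔX − sin φ sin λ·ΔY + cos φ·ΔZ = −(0.221698)(-0.502312)(-327.8) − (0.221698)(0.864686)(433.4) + (0.975115)(-80.9) = -198.47 m.
1° of latitude spans 3600 × 30.92 = 111312 m, so Δφ = -198.47 / 111312 × 3600 = -6.419″.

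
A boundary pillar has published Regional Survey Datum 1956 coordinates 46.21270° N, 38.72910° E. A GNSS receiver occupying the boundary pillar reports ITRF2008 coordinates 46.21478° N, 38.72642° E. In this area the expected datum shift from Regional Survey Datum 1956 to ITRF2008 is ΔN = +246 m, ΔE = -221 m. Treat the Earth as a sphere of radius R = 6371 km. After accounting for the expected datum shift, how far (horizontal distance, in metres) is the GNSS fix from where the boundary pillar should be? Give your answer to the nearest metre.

Observed coordinate differences: Δφ = +0.00208°, Δλ = -0.00268°.
Converting to metres (1° lat = 111195 m, cos φ = 0.691983): observed ΔN = 231.3 m, observed ΔE = -206.2 m.
Subtracting the expected shift leaves a residual of 231.3 − (246) = -14.7 m north and -206.2 − (-221) = 14.8 m east.
Residual distance = √((-14.7)² + 14.8²) = 20.9 m.

21 m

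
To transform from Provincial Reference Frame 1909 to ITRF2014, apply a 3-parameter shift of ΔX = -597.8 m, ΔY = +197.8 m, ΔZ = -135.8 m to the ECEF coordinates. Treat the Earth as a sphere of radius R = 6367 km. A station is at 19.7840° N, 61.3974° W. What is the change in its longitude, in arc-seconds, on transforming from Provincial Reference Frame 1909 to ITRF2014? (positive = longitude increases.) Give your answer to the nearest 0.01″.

sin φ = 0.338475, cos φ = 0.940975, sin λ = -0.877961, cos λ = 0.478732.
East component: ΔE = −sin λ·ΔX + cos λ·ΔY = −(-0.877961)(-597.8) + (0.478732)(197.8) = -430.15 m.
1° of latitude spans πR/180 = 111125 m; at latitude φ, 1° of longitude spans that × cos φ = 104566.0 m, so Δλ = -430.15 / 104566.0 × 3600 = -14.809″.

Δλ = -14.81″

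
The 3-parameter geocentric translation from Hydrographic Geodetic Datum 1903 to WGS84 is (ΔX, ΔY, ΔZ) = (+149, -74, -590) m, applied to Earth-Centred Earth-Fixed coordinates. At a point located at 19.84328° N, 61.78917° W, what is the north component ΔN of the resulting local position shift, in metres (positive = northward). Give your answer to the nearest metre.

ΔN = -601 m

At φ = 19.84328°, λ = -61.78917°: sin φ = 0.339449, cos φ = 0.940625, sin λ = -0.881214, cos λ = 0.472717.
ΔN = −sin φ cos λ·ΔX − sin φ sin λ·ΔY + cos φ·ΔZ = −(0.339449)(0.472717)(149) − (0.339449)(-0.881214)(-74) + (0.940625)(-590) = -601.01 m.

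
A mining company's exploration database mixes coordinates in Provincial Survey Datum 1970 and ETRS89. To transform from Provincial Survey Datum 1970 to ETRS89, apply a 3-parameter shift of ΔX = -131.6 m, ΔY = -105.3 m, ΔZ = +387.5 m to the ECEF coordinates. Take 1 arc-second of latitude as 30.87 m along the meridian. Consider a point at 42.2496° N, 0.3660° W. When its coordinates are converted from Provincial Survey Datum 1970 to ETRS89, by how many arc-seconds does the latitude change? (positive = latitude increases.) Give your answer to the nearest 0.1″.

Δφ = 12.1″

sin φ = 0.672362, cos φ = 0.740223, sin λ = -0.006388, cos λ = 0.999980.
North component: ΔN = −sin φ cos λ·ΔX − sin φ sin λ·ΔY + cos φ·ΔZ = −(0.672362)(0.999980)(-131.6) − (0.672362)(-0.006388)(-105.3) + (0.740223)(387.5) = 374.87 m.
1° of latitude spans 3600 × 30.87 = 111132 m, so Δφ = 374.87 / 111132 × 3600 = 12.143″.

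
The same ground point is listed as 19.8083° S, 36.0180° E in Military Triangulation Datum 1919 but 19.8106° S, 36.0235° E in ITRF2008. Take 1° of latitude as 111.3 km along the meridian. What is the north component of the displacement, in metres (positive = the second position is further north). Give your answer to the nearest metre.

ΔN = -256 m

Δφ = -19.8106° − -19.8083° = -0.0023°; Δλ = 36.0235° − 36.0180° = +0.0055°.
ΔN = Δφ × 111300 = -256.0 m; ΔE = Δλ × 111300 × cos(-19.8083°) = +0.0055 × 111300 × 0.940832 = 575.9 m.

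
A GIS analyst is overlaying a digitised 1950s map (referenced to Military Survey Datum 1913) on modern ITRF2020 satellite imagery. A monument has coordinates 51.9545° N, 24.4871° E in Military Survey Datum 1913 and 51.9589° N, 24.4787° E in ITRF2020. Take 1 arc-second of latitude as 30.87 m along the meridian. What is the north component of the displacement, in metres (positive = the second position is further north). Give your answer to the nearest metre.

ΔN = 489 m

Δφ = 51.9589° − 51.9545° = +0.0044°; Δλ = 24.4787° − 24.4871° = -0.0084°.
1° of latitude = 3600 × 30.87 = 111132 m.
ΔN = Δφ × 111132 = 489.0 m; ΔE = Δλ × 111132 × cos(51.9545°) = -0.0084 × 111132 × 0.616287 = -575.3 m.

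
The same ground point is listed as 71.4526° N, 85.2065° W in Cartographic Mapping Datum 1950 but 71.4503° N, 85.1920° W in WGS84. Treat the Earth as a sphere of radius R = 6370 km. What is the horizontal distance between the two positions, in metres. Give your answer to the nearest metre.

Δφ = 71.4503° − 71.4526° = -0.0023°; Δλ = -85.1920° − -85.2065° = +0.0145°.
1° along a meridian = πR/180 = 111177 m.
ΔN = Δφ × 111177 = -255.7 m; ΔE = Δλ × 111177 × cos(71.4526°) = +0.0145 × 111177 × 0.318089 = 512.8 m.
Distance = √(ΔE² + ΔN²) = √(512.8² + (-255.7)²) = 573.0 m.

573 m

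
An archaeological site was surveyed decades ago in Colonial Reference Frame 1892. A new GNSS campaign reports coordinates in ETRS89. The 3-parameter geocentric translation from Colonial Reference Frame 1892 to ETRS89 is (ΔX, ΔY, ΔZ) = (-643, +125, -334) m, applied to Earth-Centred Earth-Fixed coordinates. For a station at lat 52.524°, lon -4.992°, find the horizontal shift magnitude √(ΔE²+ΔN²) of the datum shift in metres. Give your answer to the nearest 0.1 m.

The local east axis at (φ, λ) is (−sin λ, cos λ, 0), so ΔE = −sin(-4.992°)·(-643) + cos(-4.992°)·125 = 68.57 m.
The local north axis is (−sin φ cos λ, −sin φ sin λ, cos φ), giving ΔN = 508.355 + 8.632 − 203.215 = 313.77 m.
Horizontal magnitude = √(ΔE² + ΔN²) = √(68.57² + 313.77²) = 321.18 m.

321.2 m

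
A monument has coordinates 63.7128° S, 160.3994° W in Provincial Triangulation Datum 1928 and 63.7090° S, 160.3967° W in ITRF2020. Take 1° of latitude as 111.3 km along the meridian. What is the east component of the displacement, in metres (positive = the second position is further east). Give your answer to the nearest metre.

Δφ = -63.7090° − -63.7128° = +0.0038°; Δλ = -160.3967° − -160.3994° = +0.0027°.
ΔN = Δφ × 111300 = 422.9 m; ΔE = Δλ × 111300 × cos(-63.7128°) = +0.0027 × 111300 × 0.442871 = 133.1 m.

ΔE = 133 m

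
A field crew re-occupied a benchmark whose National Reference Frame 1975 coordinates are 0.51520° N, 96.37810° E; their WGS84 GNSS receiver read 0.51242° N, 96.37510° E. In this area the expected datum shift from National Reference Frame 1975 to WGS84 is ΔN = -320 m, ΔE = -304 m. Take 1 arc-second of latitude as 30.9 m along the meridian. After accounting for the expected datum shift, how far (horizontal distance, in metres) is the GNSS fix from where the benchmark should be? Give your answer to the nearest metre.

Observed coordinate differences: Δφ = -0.00278°, Δλ = -0.00300°.
Converting to metres (1° lat = 111240 m, cos φ = 0.999960): observed ΔN = -309.2 m, observed ΔE = -333.7 m.
Subtracting the expected shift leaves a residual of -309.2 − (-320) = 10.8 m north and -333.7 − (-304) = -29.7 m east.
Residual distance = √(10.8² + (-29.7)²) = 31.6 m.

32 m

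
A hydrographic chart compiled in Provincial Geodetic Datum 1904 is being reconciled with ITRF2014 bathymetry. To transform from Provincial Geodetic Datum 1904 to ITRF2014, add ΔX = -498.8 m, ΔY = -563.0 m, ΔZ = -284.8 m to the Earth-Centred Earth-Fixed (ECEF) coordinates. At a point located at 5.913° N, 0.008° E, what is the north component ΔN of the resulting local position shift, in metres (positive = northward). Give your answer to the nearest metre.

ΔN = -232 m

The local north axis is (−sin φ cos λ, −sin φ sin λ, cos φ), giving ΔN = 51.385 + 0.008 − 283.285 = -231.89 m.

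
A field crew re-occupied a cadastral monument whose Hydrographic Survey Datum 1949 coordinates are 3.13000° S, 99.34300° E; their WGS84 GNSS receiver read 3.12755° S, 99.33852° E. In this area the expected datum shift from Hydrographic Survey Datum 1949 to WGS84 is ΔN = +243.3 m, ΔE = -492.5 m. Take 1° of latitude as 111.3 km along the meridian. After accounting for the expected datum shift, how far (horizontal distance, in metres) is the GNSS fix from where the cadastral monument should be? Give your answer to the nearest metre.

Observed coordinate differences: Δφ = +0.00245°, Δλ = -0.00448°.
Converting to metres (1° lat = 111300 m, cos φ = 0.998508): observed ΔN = 272.7 m, observed ΔE = -497.9 m.
Subtracting the expected shift leaves a residual of 272.7 − (243.3) = 29.4 m north and -497.9 − (-492.5) = -5.4 m east.
Residual distance = √(29.4² + (-5.4)²) = 29.9 m.

30 m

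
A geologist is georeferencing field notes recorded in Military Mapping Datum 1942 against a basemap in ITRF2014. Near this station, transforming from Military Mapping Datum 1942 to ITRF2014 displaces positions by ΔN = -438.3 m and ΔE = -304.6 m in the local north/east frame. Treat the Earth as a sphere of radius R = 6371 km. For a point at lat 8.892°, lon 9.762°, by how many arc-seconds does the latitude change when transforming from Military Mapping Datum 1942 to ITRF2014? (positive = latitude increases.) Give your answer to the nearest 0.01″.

Δφ = -14.19″

On a sphere of radius R, 1 rad of latitude = R, so Δφ = ΔN / R = -438.3 / 6371000 = -6.8796e-05 rad = -14.190″.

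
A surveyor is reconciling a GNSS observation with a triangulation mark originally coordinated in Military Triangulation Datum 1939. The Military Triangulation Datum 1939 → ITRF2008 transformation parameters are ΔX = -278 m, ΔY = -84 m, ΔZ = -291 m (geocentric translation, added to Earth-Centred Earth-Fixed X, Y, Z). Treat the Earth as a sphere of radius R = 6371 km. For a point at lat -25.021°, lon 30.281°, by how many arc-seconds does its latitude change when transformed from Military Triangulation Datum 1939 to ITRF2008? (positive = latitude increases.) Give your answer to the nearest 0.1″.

sin φ = -0.422950, cos φ = 0.906153, sin λ = 0.504241, cos λ = 0.863563.
North component: ΔN = −sin φ cos λ·ΔX − sin φ sin λ·ΔY + cos φ·ΔZ = −(-0.422950)(0.863563)(-278) − (-0.422950)(0.504241)(-84) + (0.906153)(-291) = -383.14 m.
1° of latitude spans πR/180 = 111195 m, so Δφ = -383.14 / 111195 × 3600 = -12.404″.

Δφ = -12.4″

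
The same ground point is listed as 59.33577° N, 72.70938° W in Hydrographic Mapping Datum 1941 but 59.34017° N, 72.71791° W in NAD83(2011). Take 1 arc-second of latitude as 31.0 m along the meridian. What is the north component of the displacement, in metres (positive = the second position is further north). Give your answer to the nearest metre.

ΔN = 491 m

Δφ = 59.34017° − 59.33577° = +0.00440°; Δλ = -72.71791° − -72.70938° = -0.00853°.
1° of latitude = 3600 × 31.00 = 111600 m.
ΔN = Δφ × 111600 = 491.0 m; ΔE = Δλ × 111600 × cos(59.33577°) = -0.00853 × 111600 × 0.510006 = -485.5 m.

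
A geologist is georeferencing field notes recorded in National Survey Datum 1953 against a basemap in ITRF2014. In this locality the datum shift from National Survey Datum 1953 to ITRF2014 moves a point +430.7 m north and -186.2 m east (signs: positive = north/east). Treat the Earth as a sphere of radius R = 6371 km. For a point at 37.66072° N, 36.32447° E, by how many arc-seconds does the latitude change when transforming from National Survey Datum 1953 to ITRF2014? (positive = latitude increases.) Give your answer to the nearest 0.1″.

On a sphere of radius R, 1 rad of latitude = R, so Δφ = ΔN / R = 430.7 / 6371000 = 6.7603e-05 rad = 13.944″.

Δφ = 13.9″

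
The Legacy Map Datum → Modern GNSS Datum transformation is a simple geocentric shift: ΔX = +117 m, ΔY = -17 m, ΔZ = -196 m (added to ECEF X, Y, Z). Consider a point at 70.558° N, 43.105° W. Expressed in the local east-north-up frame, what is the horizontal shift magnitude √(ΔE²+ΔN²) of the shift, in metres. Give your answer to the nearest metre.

At φ = 70.558°, λ = -43.105°: sin φ = 0.942979, cos φ = 0.332852, sin λ = -0.683337, cos λ = 0.730103.
ΔE = −sin λ·ΔX + cos λ·ΔY = −(-0.683337)·(117) + (0.730103)·(-17) = 67.54 m.
ΔN = −sin φ cos λ·ΔX − sin φ sin λ·ΔY + cos φ·ΔZ = −(0.942979)(0.730103)(117) − (0.942979)(-0.683337)(-17) + (0.332852)(-196) = -156.74 m.
Horizontal magnitude = √(ΔE² + ΔN²) = √(67.54² + (-156.74)²) = 170.68 m.

171 m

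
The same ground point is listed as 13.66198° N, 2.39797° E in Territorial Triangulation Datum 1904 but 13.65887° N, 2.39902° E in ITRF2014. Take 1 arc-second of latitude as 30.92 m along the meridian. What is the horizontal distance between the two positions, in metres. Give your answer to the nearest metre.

364 m

Δφ = 13.65887° − 13.66198° = -0.00311°; Δλ = 2.39902° − 2.39797° = +0.00105°.
1° of latitude = 3600 × 30.92 = 111312 m.
ΔN = Δφ × 111312 = -346.2 m; ΔE = Δλ × 111312 × cos(13.66198°) = +0.00105 × 111312 × 0.971706 = 113.6 m.
Distance = √(ΔE² + ΔN²) = √(113.6² + (-346.2)²) = 364.3 m.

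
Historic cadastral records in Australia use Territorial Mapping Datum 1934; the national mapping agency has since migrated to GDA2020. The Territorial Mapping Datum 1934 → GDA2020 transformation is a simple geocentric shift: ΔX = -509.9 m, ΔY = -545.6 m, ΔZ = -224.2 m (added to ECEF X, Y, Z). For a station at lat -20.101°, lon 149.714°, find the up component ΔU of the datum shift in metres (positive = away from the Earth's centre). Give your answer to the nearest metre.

At φ = -20.101°, λ = 149.714°: sin φ = -0.343676, cos φ = 0.939088, sin λ = 0.504317, cos λ = -0.863519.
ΔU = cos φ cos λ·ΔX + cos φ sin λ·ΔY + sin φ·ΔZ = (0.939088)(-0.863519)(-509.9) + (0.939088)(0.504317)(-545.6) + (-0.343676)(-224.2) = 232.15 m.

ΔU = 232 m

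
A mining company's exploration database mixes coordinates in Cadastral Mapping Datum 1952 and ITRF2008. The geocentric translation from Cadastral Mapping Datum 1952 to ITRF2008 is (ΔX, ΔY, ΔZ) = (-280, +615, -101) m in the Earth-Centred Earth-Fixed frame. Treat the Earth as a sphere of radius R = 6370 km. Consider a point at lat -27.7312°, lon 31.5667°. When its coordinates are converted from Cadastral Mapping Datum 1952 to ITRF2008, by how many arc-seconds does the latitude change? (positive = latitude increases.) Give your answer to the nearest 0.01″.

Δφ = -1.64″

sin φ = -0.465324, cos φ = 0.885140, sin λ = 0.523491, cos λ = 0.852031.
North component: ΔN = −sin φ cos λ·ΔX − sin φ sin λ·ΔY + cos φ·ΔZ = −(-0.465324)(0.852031)(-280) − (-0.465324)(0.523491)(615) + (0.885140)(-101) = -50.60 m.
1° of latitude spans πR/180 = 111177 m, so Δφ = -50.60 / 111177 × 3600 = -1.639″.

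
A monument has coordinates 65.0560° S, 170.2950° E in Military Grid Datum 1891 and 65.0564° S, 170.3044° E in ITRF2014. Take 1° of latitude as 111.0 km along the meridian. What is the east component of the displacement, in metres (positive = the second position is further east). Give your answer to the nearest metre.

Δφ = -65.0564° − -65.0560° = -0.0004°; Δλ = 170.3044° − 170.2950° = +0.0094°.
ΔN = Δφ × 111000 = -44.4 m; ΔE = Δλ × 111000 × cos(-65.0560°) = +0.0094 × 111000 × 0.421732 = 440.0 m.

ΔE = 440 m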